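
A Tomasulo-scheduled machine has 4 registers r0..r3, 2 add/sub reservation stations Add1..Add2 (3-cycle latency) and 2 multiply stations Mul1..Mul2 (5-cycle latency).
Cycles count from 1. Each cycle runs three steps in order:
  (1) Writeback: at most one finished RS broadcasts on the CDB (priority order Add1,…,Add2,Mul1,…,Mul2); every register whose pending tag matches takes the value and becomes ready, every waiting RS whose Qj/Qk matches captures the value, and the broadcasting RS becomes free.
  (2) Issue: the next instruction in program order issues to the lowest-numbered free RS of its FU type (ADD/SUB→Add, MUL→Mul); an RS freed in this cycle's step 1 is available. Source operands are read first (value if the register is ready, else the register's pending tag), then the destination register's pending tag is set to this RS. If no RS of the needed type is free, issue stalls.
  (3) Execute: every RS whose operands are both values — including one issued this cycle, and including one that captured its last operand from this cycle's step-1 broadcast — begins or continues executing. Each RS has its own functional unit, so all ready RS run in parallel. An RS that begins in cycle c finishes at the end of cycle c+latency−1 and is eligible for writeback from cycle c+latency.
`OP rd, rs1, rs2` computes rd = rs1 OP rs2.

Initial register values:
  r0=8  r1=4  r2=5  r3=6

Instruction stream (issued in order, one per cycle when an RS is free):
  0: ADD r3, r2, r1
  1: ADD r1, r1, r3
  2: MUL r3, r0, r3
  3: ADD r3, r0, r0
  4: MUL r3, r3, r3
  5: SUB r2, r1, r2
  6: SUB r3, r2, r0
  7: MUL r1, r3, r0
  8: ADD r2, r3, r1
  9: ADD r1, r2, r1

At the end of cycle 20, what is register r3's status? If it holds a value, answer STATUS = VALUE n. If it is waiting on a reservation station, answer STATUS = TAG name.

c1: issue ADD r3<-Add1 | r0:8,r1:4,r2:5,r3:Add1
c2: issue ADD r1<-Add2 | r0:8,r1:Add2,r2:5,r3:Add1
c3: issue MUL r3<-Mul1 | r0:8,r1:Add2,r2:5,r3:Mul1
c4: CDB Add1=9; issue ADD r3<-Add1 | r0:8,r1:Add2,r2:5,r3:Add1
c5: issue MUL r3<-Mul2 | r0:8,r1:Add2,r2:5,r3:Mul2
c6: stall | r0:8,r1:Add2,r2:5,r3:Mul2
c7: CDB Add1=16; issue SUB r2<-Add1 | r0:8,r1:Add2,r2:Add1,r3:Mul2
c8: CDB Add2=13; issue SUB r3<-Add2 | r0:8,r1:13,r2:Add1,r3:Add2
c9: CDB Mul1=72; issue MUL r1<-Mul1 | r0:8,r1:Mul1,r2:Add1,r3:Add2
c10: stall | r0:8,r1:Mul1,r2:Add1,r3:Add2
c11: CDB Add1=8; issue ADD r2<-Add1 | r0:8,r1:Mul1,r2:Add1,r3:Add2
c12: CDB Mul2=256; stall | r0:8,r1:Mul1,r2:Add1,r3:Add2
c13: stall | r0:8,r1:Mul1,r2:Add1,r3:Add2
c14: CDB Add2=0; issue ADD r1<-Add2 | r0:8,r1:Add2,r2:Add1,r3:0
c15: - | r0:8,r1:Add2,r2:Add1,r3:0
c16: - | r0:8,r1:Add2,r2:Add1,r3:0
c17: - | r0:8,r1:Add2,r2:Add1,r3:0
c18: - | r0:8,r1:Add2,r2:Add1,r3:0
c19: CDB Mul1=0 | r0:8,r1:Add2,r2:Add1,r3:0
c20: - | r0:8,r1:Add2,r2:Add1,r3:0

STATUS = VALUE 0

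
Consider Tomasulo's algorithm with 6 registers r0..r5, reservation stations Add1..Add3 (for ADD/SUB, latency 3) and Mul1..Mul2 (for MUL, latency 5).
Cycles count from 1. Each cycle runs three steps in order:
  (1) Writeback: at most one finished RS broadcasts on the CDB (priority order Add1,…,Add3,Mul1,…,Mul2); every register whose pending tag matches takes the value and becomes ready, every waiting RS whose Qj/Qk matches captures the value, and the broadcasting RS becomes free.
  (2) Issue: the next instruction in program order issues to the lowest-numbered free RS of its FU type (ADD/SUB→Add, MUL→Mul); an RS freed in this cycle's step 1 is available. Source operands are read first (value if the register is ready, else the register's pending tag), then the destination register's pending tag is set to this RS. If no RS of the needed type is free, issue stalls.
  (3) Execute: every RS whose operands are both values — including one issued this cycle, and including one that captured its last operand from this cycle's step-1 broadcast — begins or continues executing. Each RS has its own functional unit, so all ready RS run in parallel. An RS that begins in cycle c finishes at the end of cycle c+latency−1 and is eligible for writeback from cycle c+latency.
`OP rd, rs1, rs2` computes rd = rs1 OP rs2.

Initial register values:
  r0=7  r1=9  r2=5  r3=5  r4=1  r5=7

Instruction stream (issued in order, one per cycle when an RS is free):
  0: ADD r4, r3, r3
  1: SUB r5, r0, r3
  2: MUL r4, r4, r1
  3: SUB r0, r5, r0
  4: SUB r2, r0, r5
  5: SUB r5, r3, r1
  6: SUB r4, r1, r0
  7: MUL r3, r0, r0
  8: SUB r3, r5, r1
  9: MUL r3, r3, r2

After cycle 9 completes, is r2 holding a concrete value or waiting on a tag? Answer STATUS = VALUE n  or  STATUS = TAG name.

STATUS = TAG Add2

cycle 1: issue ADD r4<-Add1 // r0:7,r1:9,r2:5,r3:5,r4:Add1,r5:7
cycle 2: issue SUB r5<-Add2 // r0:7,r1:9,r2:5,r3:5,r4:Add1,r5:Add2
cycle 3: issue MUL r4<-Mul1 // r0:7,r1:9,r2:5,r3:5,r4:Mul1,r5:Add2
cycle 4: CDB Add1=10; issue SUB r0<-Add1 // r0:Add1,r1:9,r2:5,r3:5,r4:Mul1,r5:Add2
cycle 5: CDB Add2=2; issue SUB r2<-Add2 // r0:Add1,r1:9,r2:Add2,r3:5,r4:Mul1,r5:2
cycle 6: issue SUB r5<-Add3 // r0:Add1,r1:9,r2:Add2,r3:5,r4:Mul1,r5:Add3
cycle 7: stall // r0:Add1,r1:9,r2:Add2,r3:5,r4:Mul1,r5:Add3
cycle 8: CDB Add1=-5; issue SUB r4<-Add1 // r0:-5,r1:9,r2:Add2,r3:5,r4:Add1,r5:Add3
cycle 9: CDB Add3=-4; issue MUL r3<-Mul2 // r0:-5,r1:9,r2:Add2,r3:Mul2,r4:Add1,r5:-4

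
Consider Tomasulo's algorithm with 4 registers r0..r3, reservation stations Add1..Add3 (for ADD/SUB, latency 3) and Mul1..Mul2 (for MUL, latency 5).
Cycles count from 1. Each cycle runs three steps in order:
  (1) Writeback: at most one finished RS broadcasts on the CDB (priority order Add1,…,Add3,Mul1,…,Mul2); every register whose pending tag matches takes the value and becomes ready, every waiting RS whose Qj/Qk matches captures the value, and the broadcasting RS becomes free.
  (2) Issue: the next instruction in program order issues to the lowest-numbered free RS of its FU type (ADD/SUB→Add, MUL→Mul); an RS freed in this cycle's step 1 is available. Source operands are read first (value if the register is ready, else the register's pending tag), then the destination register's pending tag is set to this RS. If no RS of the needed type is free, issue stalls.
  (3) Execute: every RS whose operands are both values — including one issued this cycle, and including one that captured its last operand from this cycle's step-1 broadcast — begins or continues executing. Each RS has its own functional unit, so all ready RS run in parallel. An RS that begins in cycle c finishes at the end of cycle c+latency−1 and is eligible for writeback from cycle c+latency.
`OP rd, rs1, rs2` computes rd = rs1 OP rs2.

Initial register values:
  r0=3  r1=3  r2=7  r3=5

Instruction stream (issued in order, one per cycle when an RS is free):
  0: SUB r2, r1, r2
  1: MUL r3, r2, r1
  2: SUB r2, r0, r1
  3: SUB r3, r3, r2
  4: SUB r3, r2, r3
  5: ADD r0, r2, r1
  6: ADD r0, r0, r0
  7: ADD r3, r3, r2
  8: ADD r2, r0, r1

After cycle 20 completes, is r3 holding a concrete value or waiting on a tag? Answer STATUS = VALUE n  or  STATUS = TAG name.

STATUS = VALUE 12

c1: issue SUB r2<-Add1 | r0:3,r1:3,r2:Add1,r3:5
c2: issue MUL r3<-Mul1 | r0:3,r1:3,r2:Add1,r3:Mul1
c3: issue SUB r2<-Add2 | r0:3,r1:3,r2:Add2,r3:Mul1
c4: CDB Add1=-4; issue SUB r3<-Add1 | r0:3,r1:3,r2:Add2,r3:Add1
c5: issue SUB r3<-Add3 | r0:3,r1:3,r2:Add2,r3:Add3
c6: CDB Add2=0; issue ADD r0<-Add2 | r0:Add2,r1:3,r2:0,r3:Add3
c7: stall | r0:Add2,r1:3,r2:0,r3:Add3
c8: stall | r0:Add2,r1:3,r2:0,r3:Add3
c9: CDB Add2=3; issue ADD r0<-Add2 | r0:Add2,r1:3,r2:0,r3:Add3
c10: CDB Mul1=-12; stall | r0:Add2,r1:3,r2:0,r3:Add3
c11: stall | r0:Add2,r1:3,r2:0,r3:Add3
c12: CDB Add2=6; issue ADD r3<-Add2 | r0:6,r1:3,r2:0,r3:Add2
c13: CDB Add1=-12; issue ADD r2<-Add1 | r0:6,r1:3,r2:Add1,r3:Add2
c14: - | r0:6,r1:3,r2:Add1,r3:Add2
c15: - | r0:6,r1:3,r2:Add1,r3:Add2
c16: CDB Add1=9 | r0:6,r1:3,r2:9,r3:Add2
c17: CDB Add3=12 | r0:6,r1:3,r2:9,r3:Add2
c18: - | r0:6,r1:3,r2:9,r3:Add2
c19: - | r0:6,r1:3,r2:9,r3:Add2
c20: CDB Add2=12 | r0:6,r1:3,r2:9,r3:12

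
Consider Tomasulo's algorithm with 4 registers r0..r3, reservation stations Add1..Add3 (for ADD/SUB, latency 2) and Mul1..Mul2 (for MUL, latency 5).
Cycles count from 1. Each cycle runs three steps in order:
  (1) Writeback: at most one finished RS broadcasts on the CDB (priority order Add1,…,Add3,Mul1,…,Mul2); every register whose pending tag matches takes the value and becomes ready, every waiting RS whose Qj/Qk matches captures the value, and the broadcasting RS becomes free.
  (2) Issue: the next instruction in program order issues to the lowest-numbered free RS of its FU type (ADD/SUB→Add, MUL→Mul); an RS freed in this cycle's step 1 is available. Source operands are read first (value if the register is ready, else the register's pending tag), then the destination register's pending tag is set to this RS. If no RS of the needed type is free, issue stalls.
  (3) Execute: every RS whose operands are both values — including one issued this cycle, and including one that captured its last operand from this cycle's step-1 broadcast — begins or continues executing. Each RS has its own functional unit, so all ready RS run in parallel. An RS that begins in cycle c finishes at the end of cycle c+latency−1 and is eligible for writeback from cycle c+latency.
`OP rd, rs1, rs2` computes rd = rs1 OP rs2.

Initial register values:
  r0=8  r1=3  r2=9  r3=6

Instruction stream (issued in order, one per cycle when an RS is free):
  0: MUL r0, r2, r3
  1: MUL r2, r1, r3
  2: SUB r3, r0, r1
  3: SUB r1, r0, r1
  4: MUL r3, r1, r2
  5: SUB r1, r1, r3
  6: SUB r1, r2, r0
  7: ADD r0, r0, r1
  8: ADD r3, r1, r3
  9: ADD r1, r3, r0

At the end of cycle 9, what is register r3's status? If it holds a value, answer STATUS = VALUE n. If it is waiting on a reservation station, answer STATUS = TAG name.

STATUS = TAG Mul1

  c1: issue MUL r0<-Mul1  regs: r0:Mul1,r1:3,r2:9,r3:6
  c2: issue MUL r2<-Mul2  regs: r0:Mul1,r1:3,r2:Mul2,r3:6
  c3: issue SUB r3<-Add1  regs: r0:Mul1,r1:3,r2:Mul2,r3:Add1
  c4: issue SUB r1<-Add2  regs: r0:Mul1,r1:Add2,r2:Mul2,r3:Add1
  c5: stall  regs: r0:Mul1,r1:Add2,r2:Mul2,r3:Add1
  c6: CDB Mul1=54; issue MUL r3<-Mul1  regs: r0:54,r1:Add2,r2:Mul2,r3:Mul1
  c7: CDB Mul2=18; issue SUB r1<-Add3  regs: r0:54,r1:Add3,r2:18,r3:Mul1
  c8: CDB Add1=51; issue SUB r1<-Add1  regs: r0:54,r1:Add1,r2:18,r3:Mul1
  c9: CDB Add2=51; issue ADD r0<-Add2  regs: r0:Add2,r1:Add1,r2:18,r3:Mul1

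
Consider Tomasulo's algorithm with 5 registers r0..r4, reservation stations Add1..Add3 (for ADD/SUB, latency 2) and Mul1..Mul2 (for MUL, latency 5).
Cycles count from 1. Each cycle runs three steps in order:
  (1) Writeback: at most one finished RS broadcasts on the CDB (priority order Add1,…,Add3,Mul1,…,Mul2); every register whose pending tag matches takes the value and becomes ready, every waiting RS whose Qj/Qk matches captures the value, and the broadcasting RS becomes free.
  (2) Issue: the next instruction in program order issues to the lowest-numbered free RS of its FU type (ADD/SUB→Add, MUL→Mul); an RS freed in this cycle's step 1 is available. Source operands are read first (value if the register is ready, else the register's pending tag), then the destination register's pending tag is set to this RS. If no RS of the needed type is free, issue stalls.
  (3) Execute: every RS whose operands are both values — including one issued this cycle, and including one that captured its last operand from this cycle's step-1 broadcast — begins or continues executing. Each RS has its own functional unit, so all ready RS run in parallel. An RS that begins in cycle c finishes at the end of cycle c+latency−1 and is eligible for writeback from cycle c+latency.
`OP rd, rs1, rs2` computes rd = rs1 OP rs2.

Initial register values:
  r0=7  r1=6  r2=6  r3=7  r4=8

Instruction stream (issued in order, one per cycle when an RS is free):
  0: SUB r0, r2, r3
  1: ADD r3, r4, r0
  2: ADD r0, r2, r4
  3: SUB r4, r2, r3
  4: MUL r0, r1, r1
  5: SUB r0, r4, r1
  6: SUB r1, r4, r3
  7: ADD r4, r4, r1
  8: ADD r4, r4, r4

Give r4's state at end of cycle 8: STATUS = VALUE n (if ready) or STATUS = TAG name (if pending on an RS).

STATUS = TAG Add3

cycle 1: issue SUB r0<-Add1 // r0:Add1,r1:6,r2:6,r3:7,r4:8
cycle 2: issue ADD r3<-Add2 // r0:Add1,r1:6,r2:6,r3:Add2,r4:8
cycle 3: CDB Add1=-1; issue ADD r0<-Add1 // r0:Add1,r1:6,r2:6,r3:Add2,r4:8
cycle 4: issue SUB r4<-Add3 // r0:Add1,r1:6,r2:6,r3:Add2,r4:Add3
cycle 5: CDB Add1=14; issue MUL r0<-Mul1 // r0:Mul1,r1:6,r2:6,r3:Add2,r4:Add3
cycle 6: CDB Add2=7; issue SUB r0<-Add1 // r0:Add1,r1:6,r2:6,r3:7,r4:Add3
cycle 7: issue SUB r1<-Add2 // r0:Add1,r1:Add2,r2:6,r3:7,r4:Add3
cycle 8: CDB Add3=-1; issue ADD r4<-Add3 // r0:Add1,r1:Add2,r2:6,r3:7,r4:Add3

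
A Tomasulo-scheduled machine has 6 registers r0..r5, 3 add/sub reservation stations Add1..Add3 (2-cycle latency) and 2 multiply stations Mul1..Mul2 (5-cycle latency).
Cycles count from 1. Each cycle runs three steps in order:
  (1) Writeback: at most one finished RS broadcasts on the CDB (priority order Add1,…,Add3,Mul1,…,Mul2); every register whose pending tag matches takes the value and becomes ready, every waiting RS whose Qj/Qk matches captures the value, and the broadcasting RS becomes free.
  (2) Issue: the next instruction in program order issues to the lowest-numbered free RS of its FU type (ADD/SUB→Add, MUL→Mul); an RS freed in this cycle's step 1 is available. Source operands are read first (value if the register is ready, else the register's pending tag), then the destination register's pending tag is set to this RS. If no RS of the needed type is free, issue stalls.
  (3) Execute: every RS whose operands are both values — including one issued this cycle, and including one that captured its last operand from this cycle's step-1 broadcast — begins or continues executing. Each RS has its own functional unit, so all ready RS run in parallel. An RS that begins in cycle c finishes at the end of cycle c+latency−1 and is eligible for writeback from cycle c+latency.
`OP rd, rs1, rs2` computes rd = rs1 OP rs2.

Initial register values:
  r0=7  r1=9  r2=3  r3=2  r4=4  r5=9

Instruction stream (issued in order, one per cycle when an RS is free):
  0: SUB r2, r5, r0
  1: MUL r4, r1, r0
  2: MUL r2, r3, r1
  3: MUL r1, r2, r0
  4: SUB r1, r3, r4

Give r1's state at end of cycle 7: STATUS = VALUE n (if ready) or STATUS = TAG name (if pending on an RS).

cycle 1: issue SUB r2<-Add1 // r0:7,r1:9,r2:Add1,r3:2,r4:4,r5:9
cycle 2: issue MUL r4<-Mul1 // r0:7,r1:9,r2:Add1,r3:2,r4:Mul1,r5:9
cycle 3: CDB Add1=2; issue MUL r2<-Mul2 // r0:7,r1:9,r2:Mul2,r3:2,r4:Mul1,r5:9
cycle 4: stall // r0:7,r1:9,r2:Mul2,r3:2,r4:Mul1,r5:9
cycle 5: stall // r0:7,r1:9,r2:Mul2,r3:2,r4:Mul1,r5:9
cycle 6: stall // r0:7,r1:9,r2:Mul2,r3:2,r4:Mul1,r5:9
cycle 7: CDB Mul1=63; issue MUL r1<-Mul1 // r0:7,r1:Mul1,r2:Mul2,r3:2,r4:63,r5:9

STATUS = TAG Mul1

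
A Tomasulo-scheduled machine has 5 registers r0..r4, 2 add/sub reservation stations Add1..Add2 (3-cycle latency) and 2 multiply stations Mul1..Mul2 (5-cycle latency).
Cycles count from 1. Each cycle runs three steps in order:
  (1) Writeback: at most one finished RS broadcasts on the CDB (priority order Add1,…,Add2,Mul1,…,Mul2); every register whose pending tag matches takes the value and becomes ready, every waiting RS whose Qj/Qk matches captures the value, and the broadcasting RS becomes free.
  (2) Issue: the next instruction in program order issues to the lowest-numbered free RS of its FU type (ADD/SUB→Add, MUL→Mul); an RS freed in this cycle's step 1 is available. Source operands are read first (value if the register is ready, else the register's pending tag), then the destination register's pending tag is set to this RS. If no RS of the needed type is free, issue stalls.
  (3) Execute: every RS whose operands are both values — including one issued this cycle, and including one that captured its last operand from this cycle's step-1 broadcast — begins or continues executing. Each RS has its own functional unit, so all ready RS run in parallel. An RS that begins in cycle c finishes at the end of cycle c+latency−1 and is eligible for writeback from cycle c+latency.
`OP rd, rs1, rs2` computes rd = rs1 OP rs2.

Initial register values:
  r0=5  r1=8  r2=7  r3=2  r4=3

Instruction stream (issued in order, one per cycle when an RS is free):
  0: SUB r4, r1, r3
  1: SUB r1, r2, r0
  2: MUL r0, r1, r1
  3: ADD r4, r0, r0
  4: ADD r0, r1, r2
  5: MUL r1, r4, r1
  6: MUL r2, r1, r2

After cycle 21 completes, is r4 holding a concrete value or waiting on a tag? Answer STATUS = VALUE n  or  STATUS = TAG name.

cycle 1: issue SUB r4<-Add1 // r0:5,r1:8,r2:7,r3:2,r4:Add1
cycle 2: issue SUB r1<-Add2 // r0:5,r1:Add2,r2:7,r3:2,r4:Add1
cycle 3: issue MUL r0<-Mul1 // r0:Mul1,r1:Add2,r2:7,r3:2,r4:Add1
cycle 4: CDB Add1=6; issue ADD r4<-Add1 // r0:Mul1,r1:Add2,r2:7,r3:2,r4:Add1
cycle 5: CDB Add2=2; issue ADD r0<-Add2 // r0:Add2,r1:2,r2:7,r3:2,r4:Add1
cycle 6: issue MUL r1<-Mul2 // r0:Add2,r1:Mul2,r2:7,r3:2,r4:Add1
cycle 7: stall // r0:Add2,r1:Mul2,r2:7,r3:2,r4:Add1
cycle 8: CDB Add2=9; stall // r0:9,r1:Mul2,r2:7,r3:2,r4:Add1
cycle 9: stall // r0:9,r1:Mul2,r2:7,r3:2,r4:Add1
cycle 10: CDB Mul1=4; issue MUL r2<-Mul1 // r0:9,r1:Mul2,r2:Mul1,r3:2,r4:Add1
cycle 11: - // r0:9,r1:Mul2,r2:Mul1,r3:2,r4:Add1
cycle 12: - // r0:9,r1:Mul2,r2:Mul1,r3:2,r4:Add1
cycle 13: CDB Add1=8 // r0:9,r1:Mul2,r2:Mul1,r3:2,r4:8
cycle 14: - // r0:9,r1:Mul2,r2:Mul1,r3:2,r4:8
cycle 15: - // r0:9,r1:Mul2,r2:Mul1,r3:2,r4:8
cycle 16: - // r0:9,r1:Mul2,r2:Mul1,r3:2,r4:8
cycle 17: - // r0:9,r1:Mul2,r2:Mul1,r3:2,r4:8
cycle 18: CDB Mul2=16 // r0:9,r1:16,r2:Mul1,r3:2,r4:8
cycle 19: - // r0:9,r1:16,r2:Mul1,r3:2,r4:8
cycle 20: - // r0:9,r1:16,r2:Mul1,r3:2,r4:8
cycle 21: - // r0:9,r1:16,r2:Mul1,r3:2,r4:8

STATUS = VALUE 8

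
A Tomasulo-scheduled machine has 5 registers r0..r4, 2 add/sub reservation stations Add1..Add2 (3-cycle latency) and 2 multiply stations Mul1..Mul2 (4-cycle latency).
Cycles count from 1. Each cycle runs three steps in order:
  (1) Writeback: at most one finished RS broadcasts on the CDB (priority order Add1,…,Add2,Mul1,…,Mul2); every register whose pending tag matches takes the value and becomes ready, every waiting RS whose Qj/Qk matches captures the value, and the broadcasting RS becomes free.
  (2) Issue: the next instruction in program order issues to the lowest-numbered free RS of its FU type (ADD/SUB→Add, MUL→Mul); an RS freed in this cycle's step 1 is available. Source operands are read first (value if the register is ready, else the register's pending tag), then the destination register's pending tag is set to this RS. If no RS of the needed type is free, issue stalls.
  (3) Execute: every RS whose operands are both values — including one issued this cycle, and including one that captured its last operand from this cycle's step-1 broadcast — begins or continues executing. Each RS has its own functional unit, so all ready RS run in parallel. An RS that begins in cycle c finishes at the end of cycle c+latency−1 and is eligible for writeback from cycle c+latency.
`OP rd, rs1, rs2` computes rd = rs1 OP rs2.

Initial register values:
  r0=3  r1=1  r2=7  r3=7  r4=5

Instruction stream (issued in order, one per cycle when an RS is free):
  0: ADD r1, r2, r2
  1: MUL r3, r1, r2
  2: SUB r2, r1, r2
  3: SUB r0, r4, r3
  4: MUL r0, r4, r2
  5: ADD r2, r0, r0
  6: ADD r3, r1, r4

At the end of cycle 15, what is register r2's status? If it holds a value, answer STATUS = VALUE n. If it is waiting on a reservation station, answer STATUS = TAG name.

cycle 1: issue ADD r1<-Add1 // r0:3,r1:Add1,r2:7,r3:7,r4:5
cycle 2: issue MUL r3<-Mul1 // r0:3,r1:Add1,r2:7,r3:Mul1,r4:5
cycle 3: issue SUB r2<-Add2 // r0:3,r1:Add1,r2:Add2,r3:Mul1,r4:5
cycle 4: CDB Add1=14; issue SUB r0<-Add1 // r0:Add1,r1:14,r2:Add2,r3:Mul1,r4:5
cycle 5: issue MUL r0<-Mul2 // r0:Mul2,r1:14,r2:Add2,r3:Mul1,r4:5
cycle 6: stall // r0:Mul2,r1:14,r2:Add2,r3:Mul1,r4:5
cycle 7: CDB Add2=7; issue ADD r2<-Add2 // r0:Mul2,r1:14,r2:Add2,r3:Mul1,r4:5
cycle 8: CDB Mul1=98; stall // r0:Mul2,r1:14,r2:Add2,r3:98,r4:5
cycle 9: stall // r0:Mul2,r1:14,r2:Add2,r3:98,r4:5
cycle 10: stall // r0:Mul2,r1:14,r2:Add2,r3:98,r4:5
cycle 11: CDB Add1=-93; issue ADD r3<-Add1 // r0:Mul2,r1:14,r2:Add2,r3:Add1,r4:5
cycle 12: CDB Mul2=35 // r0:35,r1:14,r2:Add2,r3:Add1,r4:5
cycle 13: - // r0:35,r1:14,r2:Add2,r3:Add1,r4:5
cycle 14: CDB Add1=19 // r0:35,r1:14,r2:Add2,r3:19,r4:5
cycle 15: CDB Add2=70 // r0:35,r1:14,r2:70,r3:19,r4:5

STATUS = VALUE 70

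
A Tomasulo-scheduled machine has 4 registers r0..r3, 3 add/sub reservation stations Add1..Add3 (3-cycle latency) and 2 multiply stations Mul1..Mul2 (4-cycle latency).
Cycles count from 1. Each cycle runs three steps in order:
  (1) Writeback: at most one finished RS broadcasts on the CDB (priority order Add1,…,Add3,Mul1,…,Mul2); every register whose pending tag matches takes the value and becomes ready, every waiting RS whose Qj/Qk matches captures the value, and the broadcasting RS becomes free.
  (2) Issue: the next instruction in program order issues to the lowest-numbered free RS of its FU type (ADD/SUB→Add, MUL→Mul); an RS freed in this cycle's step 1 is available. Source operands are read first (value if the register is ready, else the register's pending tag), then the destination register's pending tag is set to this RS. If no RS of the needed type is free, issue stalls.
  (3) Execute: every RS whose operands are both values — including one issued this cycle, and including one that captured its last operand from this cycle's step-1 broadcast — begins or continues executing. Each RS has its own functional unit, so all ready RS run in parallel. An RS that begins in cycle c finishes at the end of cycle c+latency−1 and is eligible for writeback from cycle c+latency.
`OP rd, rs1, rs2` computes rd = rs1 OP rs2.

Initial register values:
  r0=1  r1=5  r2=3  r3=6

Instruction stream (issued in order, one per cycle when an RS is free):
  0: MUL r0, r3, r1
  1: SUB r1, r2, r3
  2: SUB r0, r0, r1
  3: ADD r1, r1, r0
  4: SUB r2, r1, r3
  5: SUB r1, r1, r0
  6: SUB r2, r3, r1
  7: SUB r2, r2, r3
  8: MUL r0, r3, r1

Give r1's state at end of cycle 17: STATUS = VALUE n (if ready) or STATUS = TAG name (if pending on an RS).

cycle 1: issue MUL r0<-Mul1 // r0:Mul1,r1:5,r2:3,r3:6
cycle 2: issue SUB r1<-Add1 // r0:Mul1,r1:Add1,r2:3,r3:6
cycle 3: issue SUB r0<-Add2 // r0:Add2,r1:Add1,r2:3,r3:6
cycle 4: issue ADD r1<-Add3 // r0:Add2,r1:Add3,r2:3,r3:6
cycle 5: CDB Add1=-3; issue SUB r2<-Add1 // r0:Add2,r1:Add3,r2:Add1,r3:6
cycle 6: CDB Mul1=30; stall // r0:Add2,r1:Add3,r2:Add1,r3:6
cycle 7: stall // r0:Add2,r1:Add3,r2:Add1,r3:6
cycle 8: stall // r0:Add2,r1:Add3,r2:Add1,r3:6
cycle 9: CDB Add2=33; issue SUB r1<-Add2 // r0:33,r1:Add2,r2:Add1,r3:6
cycle 10: stall // r0:33,r1:Add2,r2:Add1,r3:6
cycle 11: stall // r0:33,r1:Add2,r2:Add1,r3:6
cycle 12: CDB Add3=30; issue SUB r2<-Add3 // r0:33,r1:Add2,r2:Add3,r3:6
cycle 13: stall // r0:33,r1:Add2,r2:Add3,r3:6
cycle 14: stall // r0:33,r1:Add2,r2:Add3,r3:6
cycle 15: CDB Add1=24; issue SUB r2<-Add1 // r0:33,r1:Add2,r2:Add1,r3:6
cycle 16: CDB Add2=-3; issue MUL r0<-Mul1 // r0:Mul1,r1:-3,r2:Add1,r3:6
cycle 17: - // r0:Mul1,r1:-3,r2:Add1,r3:6

STATUS = VALUE -3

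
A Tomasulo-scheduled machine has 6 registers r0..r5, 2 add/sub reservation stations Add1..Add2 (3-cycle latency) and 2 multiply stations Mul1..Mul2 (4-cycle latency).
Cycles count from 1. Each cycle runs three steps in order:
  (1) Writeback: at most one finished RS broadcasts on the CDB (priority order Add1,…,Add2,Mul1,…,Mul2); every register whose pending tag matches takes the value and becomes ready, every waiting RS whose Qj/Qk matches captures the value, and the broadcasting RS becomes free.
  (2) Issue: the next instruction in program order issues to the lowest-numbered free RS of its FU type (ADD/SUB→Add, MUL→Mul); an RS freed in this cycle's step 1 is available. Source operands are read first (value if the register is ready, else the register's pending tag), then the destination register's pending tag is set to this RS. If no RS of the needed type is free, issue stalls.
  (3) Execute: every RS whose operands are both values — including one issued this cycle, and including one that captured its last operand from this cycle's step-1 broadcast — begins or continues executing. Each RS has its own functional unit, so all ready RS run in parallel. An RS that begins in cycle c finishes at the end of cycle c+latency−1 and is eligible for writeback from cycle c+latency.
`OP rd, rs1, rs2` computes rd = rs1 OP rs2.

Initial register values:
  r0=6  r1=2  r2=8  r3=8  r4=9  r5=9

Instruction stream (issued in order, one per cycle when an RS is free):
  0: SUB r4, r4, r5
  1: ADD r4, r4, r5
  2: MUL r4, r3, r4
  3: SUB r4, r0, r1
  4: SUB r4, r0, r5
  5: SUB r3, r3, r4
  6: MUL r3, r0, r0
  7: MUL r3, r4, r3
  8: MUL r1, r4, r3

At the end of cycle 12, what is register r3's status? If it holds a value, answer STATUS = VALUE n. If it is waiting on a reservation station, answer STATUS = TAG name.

  c1: issue SUB r4<-Add1  regs: r0:6,r1:2,r2:8,r3:8,r4:Add1,r5:9
  c2: issue ADD r4<-Add2  regs: r0:6,r1:2,r2:8,r3:8,r4:Add2,r5:9
  c3: issue MUL r4<-Mul1  regs: r0:6,r1:2,r2:8,r3:8,r4:Mul1,r5:9
  c4: CDB Add1=0; issue SUB r4<-Add1  regs: r0:6,r1:2,r2:8,r3:8,r4:Add1,r5:9
  c5: stall  regs: r0:6,r1:2,r2:8,r3:8,r4:Add1,r5:9
  c6: stall  regs: r0:6,r1:2,r2:8,r3:8,r4:Add1,r5:9
  c7: CDB Add1=4; issue SUB r4<-Add1  regs: r0:6,r1:2,r2:8,r3:8,r4:Add1,r5:9
  c8: CDB Add2=9; issue SUB r3<-Add2  regs: r0:6,r1:2,r2:8,r3:Add2,r4:Add1,r5:9
  c9: issue MUL r3<-Mul2  regs: r0:6,r1:2,r2:8,r3:Mul2,r4:Add1,r5:9
  c10: CDB Add1=-3; stall  regs: r0:6,r1:2,r2:8,r3:Mul2,r4:-3,r5:9
  c11: stall  regs: r0:6,r1:2,r2:8,r3:Mul2,r4:-3,r5:9
  c12: CDB Mul1=72; issue MUL r3<-Mul1  regs: r0:6,r1:2,r2:8,r3:Mul1,r4:-3,r5:9

STATUS = TAG Mul1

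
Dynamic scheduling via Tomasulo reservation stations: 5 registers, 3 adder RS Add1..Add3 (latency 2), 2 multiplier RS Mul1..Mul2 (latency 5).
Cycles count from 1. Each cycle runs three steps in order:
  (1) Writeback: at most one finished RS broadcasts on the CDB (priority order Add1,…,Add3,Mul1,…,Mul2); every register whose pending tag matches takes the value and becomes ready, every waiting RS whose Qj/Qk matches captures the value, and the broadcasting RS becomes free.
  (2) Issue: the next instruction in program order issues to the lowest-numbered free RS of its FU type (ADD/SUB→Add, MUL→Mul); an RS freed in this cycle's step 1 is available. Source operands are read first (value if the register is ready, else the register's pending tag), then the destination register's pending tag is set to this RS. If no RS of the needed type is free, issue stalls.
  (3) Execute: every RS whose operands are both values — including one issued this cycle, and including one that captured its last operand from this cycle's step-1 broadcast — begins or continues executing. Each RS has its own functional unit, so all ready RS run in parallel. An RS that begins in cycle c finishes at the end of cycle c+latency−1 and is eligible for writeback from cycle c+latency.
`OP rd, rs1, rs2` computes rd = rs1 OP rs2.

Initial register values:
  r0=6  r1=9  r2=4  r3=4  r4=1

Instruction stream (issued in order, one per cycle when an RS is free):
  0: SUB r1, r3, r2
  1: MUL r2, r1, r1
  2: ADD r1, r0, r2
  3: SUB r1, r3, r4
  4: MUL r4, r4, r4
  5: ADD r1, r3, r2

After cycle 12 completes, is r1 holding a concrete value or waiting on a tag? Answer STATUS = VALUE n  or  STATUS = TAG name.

STATUS = VALUE 4

cycle 1: issue SUB r1<-Add1 // r0:6,r1:Add1,r2:4,r3:4,r4:1
cycle 2: issue MUL r2<-Mul1 // r0:6,r1:Add1,r2:Mul1,r3:4,r4:1
cycle 3: CDB Add1=0; issue ADD r1<-Add1 // r0:6,r1:Add1,r2:Mul1,r3:4,r4:1
cycle 4: issue SUB r1<-Add2 // r0:6,r1:Add2,r2:Mul1,r3:4,r4:1
cycle 5: issue MUL r4<-Mul2 // r0:6,r1:Add2,r2:Mul1,r3:4,r4:Mul2
cycle 6: CDB Add2=3; issue ADD r1<-Add2 // r0:6,r1:Add2,r2:Mul1,r3:4,r4:Mul2
cycle 7: - // r0:6,r1:Add2,r2:Mul1,r3:4,r4:Mul2
cycle 8: CDB Mul1=0 // r0:6,r1:Add2,r2:0,r3:4,r4:Mul2
cycle 9: - // r0:6,r1:Add2,r2:0,r3:4,r4:Mul2
cycle 10: CDB Add1=6 // r0:6,r1:Add2,r2:0,r3:4,r4:Mul2
cycle 11: CDB Add2=4 // r0:6,r1:4,r2:0,r3:4,r4:Mul2
cycle 12: CDB Mul2=1 // r0:6,r1:4,r2:0,r3:4,r4:1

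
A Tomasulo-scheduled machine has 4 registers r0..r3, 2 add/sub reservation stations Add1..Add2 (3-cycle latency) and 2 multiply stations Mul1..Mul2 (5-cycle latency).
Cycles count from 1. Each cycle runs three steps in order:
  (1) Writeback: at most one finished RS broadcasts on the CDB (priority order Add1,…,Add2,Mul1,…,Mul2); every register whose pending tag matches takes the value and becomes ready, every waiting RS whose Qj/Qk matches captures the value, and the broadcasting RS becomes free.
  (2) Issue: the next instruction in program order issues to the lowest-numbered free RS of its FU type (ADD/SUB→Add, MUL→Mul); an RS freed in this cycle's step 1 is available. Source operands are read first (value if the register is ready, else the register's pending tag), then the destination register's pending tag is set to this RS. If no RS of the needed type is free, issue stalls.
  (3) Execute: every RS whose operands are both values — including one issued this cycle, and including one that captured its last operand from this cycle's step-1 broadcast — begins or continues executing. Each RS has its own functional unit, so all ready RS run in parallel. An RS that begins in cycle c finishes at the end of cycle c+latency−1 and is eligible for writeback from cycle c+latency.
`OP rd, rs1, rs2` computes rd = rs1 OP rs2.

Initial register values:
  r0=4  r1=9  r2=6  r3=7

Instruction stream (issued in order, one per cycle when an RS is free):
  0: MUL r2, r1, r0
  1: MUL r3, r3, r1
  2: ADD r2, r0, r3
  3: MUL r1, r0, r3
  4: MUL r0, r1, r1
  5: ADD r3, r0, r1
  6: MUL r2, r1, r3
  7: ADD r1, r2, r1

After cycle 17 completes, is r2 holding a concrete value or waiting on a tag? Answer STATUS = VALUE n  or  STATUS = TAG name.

STATUS = TAG Mul1

c1: issue MUL r2<-Mul1 | r0:4,r1:9,r2:Mul1,r3:7
c2: issue MUL r3<-Mul2 | r0:4,r1:9,r2:Mul1,r3:Mul2
c3: issue ADD r2<-Add1 | r0:4,r1:9,r2:Add1,r3:Mul2
c4: stall | r0:4,r1:9,r2:Add1,r3:Mul2
c5: stall | r0:4,r1:9,r2:Add1,r3:Mul2
c6: CDB Mul1=36; issue MUL r1<-Mul1 | r0:4,r1:Mul1,r2:Add1,r3:Mul2
c7: CDB Mul2=63; issue MUL r0<-Mul2 | r0:Mul2,r1:Mul1,r2:Add1,r3:63
c8: issue ADD r3<-Add2 | r0:Mul2,r1:Mul1,r2:Add1,r3:Add2
c9: stall | r0:Mul2,r1:Mul1,r2:Add1,r3:Add2
c10: CDB Add1=67; stall | r0:Mul2,r1:Mul1,r2:67,r3:Add2
c11: stall | r0:Mul2,r1:Mul1,r2:67,r3:Add2
c12: CDB Mul1=252; issue MUL r2<-Mul1 | r0:Mul2,r1:252,r2:Mul1,r3:Add2
c13: issue ADD r1<-Add1 | r0:Mul2,r1:Add1,r2:Mul1,r3:Add2
c14: - | r0:Mul2,r1:Add1,r2:Mul1,r3:Add2
c15: - | r0:Mul2,r1:Add1,r2:Mul1,r3:Add2
c16: - | r0:Mul2,r1:Add1,r2:Mul1,r3:Add2
c17: CDB Mul2=63504 | r0:63504,r1:Add1,r2:Mul1,r3:Add2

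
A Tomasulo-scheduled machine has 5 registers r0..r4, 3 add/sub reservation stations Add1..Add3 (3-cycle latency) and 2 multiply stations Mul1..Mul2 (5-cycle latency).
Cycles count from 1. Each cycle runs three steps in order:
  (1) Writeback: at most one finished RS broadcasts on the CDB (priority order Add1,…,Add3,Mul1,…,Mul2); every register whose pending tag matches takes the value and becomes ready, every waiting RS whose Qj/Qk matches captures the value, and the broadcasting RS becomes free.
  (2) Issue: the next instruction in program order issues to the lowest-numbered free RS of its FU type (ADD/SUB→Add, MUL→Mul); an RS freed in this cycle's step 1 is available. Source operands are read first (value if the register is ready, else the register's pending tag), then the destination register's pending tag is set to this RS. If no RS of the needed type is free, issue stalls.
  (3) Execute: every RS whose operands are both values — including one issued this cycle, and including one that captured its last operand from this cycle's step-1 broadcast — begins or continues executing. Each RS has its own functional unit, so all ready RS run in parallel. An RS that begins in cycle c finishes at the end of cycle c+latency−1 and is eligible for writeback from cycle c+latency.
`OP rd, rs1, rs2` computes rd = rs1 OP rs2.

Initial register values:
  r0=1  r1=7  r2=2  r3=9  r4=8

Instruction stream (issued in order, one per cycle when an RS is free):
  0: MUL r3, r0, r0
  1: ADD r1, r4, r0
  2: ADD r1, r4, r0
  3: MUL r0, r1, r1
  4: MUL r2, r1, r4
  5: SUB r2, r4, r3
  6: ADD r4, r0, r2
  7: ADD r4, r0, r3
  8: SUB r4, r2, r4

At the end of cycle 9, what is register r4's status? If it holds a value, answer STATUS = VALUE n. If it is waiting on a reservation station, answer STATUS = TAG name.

  c1: issue MUL r3<-Mul1  regs: r0:1,r1:7,r2:2,r3:Mul1,r4:8
  c2: issue ADD r1<-Add1  regs: r0:1,r1:Add1,r2:2,r3:Mul1,r4:8
  c3: issue ADD r1<-Add2  regs: r0:1,r1:Add2,r2:2,r3:Mul1,r4:8
  c4: issue MUL r0<-Mul2  regs: r0:Mul2,r1:Add2,r2:2,r3:Mul1,r4:8
  c5: CDB Add1=9; stall  regs: r0:Mul2,r1:Add2,r2:2,r3:Mul1,r4:8
  c6: CDB Add2=9; stall  regs: r0:Mul2,r1:9,r2:2,r3:Mul1,r4:8
  c7: CDB Mul1=1; issue MUL r2<-Mul1  regs: r0:Mul2,r1:9,r2:Mul1,r3:1,r4:8
  c8: issue SUB r2<-Add1  regs: r0:Mul2,r1:9,r2:Add1,r3:1,r4:8
  c9: issue ADD r4<-Add2  regs: r0:Mul2,r1:9,r2:Add1,r3:1,r4:Add2

STATUS = TAG Add2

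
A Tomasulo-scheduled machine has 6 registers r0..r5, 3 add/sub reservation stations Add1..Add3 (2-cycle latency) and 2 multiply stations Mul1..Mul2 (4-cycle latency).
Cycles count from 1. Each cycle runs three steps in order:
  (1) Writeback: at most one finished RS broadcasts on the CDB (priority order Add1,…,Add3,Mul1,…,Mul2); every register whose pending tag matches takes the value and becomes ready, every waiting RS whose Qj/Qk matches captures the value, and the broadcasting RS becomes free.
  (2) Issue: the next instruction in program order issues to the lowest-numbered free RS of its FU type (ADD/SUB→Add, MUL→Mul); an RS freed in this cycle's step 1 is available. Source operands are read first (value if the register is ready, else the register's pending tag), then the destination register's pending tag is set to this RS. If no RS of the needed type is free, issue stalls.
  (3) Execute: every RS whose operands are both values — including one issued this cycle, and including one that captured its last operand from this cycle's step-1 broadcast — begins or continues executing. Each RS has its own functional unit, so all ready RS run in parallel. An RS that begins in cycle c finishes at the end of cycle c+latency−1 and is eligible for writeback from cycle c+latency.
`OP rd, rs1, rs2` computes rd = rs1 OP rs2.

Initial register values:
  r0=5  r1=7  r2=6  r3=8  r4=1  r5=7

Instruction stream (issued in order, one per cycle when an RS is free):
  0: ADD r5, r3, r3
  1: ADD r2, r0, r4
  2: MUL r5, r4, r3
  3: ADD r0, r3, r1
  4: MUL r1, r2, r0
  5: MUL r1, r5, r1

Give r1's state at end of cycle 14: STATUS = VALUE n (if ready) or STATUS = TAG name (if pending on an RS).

STATUS = VALUE 720

cycle 1: issue ADD r5<-Add1 // r0:5,r1:7,r2:6,r3:8,r4:1,r5:Add1
cycle 2: issue ADD r2<-Add2 // r0:5,r1:7,r2:Add2,r3:8,r4:1,r5:Add1
cycle 3: CDB Add1=16; issue MUL r5<-Mul1 // r0:5,r1:7,r2:Add2,r3:8,r4:1,r5:Mul1
cycle 4: CDB Add2=6; issue ADD r0<-Add1 // r0:Add1,r1:7,r2:6,r3:8,r4:1,r5:Mul1
cycle 5: issue MUL r1<-Mul2 // r0:Add1,r1:Mul2,r2:6,r3:8,r4:1,r5:Mul1
cycle 6: CDB Add1=15; stall // r0:15,r1:Mul2,r2:6,r3:8,r4:1,r5:Mul1
cycle 7: CDB Mul1=8; issue MUL r1<-Mul1 // r0:15,r1:Mul1,r2:6,r3:8,r4:1,r5:8
cycle 8: - // r0:15,r1:Mul1,r2:6,r3:8,r4:1,r5:8
cycle 9: - // r0:15,r1:Mul1,r2:6,r3:8,r4:1,r5:8
cycle 10: CDB Mul2=90 // r0:15,r1:Mul1,r2:6,r3:8,r4:1,r5:8
cycle 11: - // r0:15,r1:Mul1,r2:6,r3:8,r4:1,r5:8
cycle 12: - // r0:15,r1:Mul1,r2:6,r3:8,r4:1,r5:8
cycle 13: - // r0:15,r1:Mul1,r2:6,r3:8,r4:1,r5:8
cycle 14: CDB Mul1=720 // r0:15,r1:720,r2:6,r3:8,r4:1,r5:8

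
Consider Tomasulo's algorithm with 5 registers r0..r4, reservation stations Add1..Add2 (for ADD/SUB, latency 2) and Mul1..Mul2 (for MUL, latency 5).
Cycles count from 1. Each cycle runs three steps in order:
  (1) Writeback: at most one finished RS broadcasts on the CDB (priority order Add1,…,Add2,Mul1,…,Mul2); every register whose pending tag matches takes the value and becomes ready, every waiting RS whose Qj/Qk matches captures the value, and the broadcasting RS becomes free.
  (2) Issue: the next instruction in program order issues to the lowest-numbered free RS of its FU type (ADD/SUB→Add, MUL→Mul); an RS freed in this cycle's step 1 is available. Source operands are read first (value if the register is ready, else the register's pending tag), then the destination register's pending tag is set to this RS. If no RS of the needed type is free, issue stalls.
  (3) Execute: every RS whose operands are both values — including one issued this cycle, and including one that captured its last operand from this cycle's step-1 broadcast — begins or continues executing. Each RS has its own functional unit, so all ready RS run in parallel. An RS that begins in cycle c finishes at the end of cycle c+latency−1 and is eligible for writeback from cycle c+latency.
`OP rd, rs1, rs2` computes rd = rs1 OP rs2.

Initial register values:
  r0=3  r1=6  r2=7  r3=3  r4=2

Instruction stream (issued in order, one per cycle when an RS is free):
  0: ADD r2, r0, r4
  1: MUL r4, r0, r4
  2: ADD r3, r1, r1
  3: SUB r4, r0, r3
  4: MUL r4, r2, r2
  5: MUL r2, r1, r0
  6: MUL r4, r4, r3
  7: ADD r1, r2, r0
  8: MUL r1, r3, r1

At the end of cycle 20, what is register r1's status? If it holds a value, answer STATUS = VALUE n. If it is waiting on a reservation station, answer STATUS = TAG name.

cycle 1: issue ADD r2<-Add1 // r0:3,r1:6,r2:Add1,r3:3,r4:2
cycle 2: issue MUL r4<-Mul1 // r0:3,r1:6,r2:Add1,r3:3,r4:Mul1
cycle 3: CDB Add1=5; issue ADD r3<-Add1 // r0:3,r1:6,r2:5,r3:Add1,r4:Mul1
cycle 4: issue SUB r4<-Add2 // r0:3,r1:6,r2:5,r3:Add1,r4:Add2
cycle 5: CDB Add1=12; issue MUL r4<-Mul2 // r0:3,r1:6,r2:5,r3:12,r4:Mul2
cycle 6: stall // r0:3,r1:6,r2:5,r3:12,r4:Mul2
cycle 7: CDB Add2=-9; stall // r0:3,r1:6,r2:5,r3:12,r4:Mul2
cycle 8: CDB Mul1=6; issue MUL r2<-Mul1 // r0:3,r1:6,r2:Mul1,r3:12,r4:Mul2
cycle 9: stall // r0:3,r1:6,r2:Mul1,r3:12,r4:Mul2
cycle 10: CDB Mul2=25; issue MUL r4<-Mul2 // r0:3,r1:6,r2:Mul1,r3:12,r4:Mul2
cycle 11: issue ADD r1<-Add1 // r0:3,r1:Add1,r2:Mul1,r3:12,r4:Mul2
cycle 12: stall // r0:3,r1:Add1,r2:Mul1,r3:12,r4:Mul2
cycle 13: CDB Mul1=18; issue MUL r1<-Mul1 // r0:3,r1:Mul1,r2:18,r3:12,r4:Mul2
cycle 14: - // r0:3,r1:Mul1,r2:18,r3:12,r4:Mul2
cycle 15: CDB Add1=21 // r0:3,r1:Mul1,r2:18,r3:12,r4:Mul2
cycle 16: CDB Mul2=300 // r0:3,r1:Mul1,r2:18,r3:12,r4:300
cycle 17: - // r0:3,r1:Mul1,r2:18,r3:12,r4:300
cycle 18: - // r0:3,r1:Mul1,r2:18,r3:12,r4:300
cycle 19: - // r0:3,r1:Mul1,r2:18,r3:12,r4:300
cycle 20: CDB Mul1=252 // r0:3,r1:252,r2:18,r3:12,r4:300

STATUS = VALUE 252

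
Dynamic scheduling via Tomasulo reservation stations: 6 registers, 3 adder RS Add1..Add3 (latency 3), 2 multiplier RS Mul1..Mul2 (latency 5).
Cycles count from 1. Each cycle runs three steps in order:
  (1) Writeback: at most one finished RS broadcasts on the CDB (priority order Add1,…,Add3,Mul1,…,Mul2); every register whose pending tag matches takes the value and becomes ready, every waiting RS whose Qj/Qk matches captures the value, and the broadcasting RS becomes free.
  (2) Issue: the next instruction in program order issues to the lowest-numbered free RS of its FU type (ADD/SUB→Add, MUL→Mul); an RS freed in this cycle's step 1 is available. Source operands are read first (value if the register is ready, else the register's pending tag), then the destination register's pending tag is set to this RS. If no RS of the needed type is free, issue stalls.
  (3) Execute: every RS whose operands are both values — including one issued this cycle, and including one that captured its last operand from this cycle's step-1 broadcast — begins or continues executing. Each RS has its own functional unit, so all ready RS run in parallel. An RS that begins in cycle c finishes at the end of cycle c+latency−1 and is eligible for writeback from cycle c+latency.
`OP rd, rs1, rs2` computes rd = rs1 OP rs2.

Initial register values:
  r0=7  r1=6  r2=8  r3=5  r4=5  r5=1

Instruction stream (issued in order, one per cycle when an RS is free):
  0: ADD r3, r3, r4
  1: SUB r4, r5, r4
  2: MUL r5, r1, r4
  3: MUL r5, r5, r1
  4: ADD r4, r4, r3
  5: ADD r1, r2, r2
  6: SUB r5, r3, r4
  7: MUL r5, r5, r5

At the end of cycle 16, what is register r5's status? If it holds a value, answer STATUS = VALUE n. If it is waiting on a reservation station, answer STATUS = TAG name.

c1: issue ADD r3<-Add1 | r0:7,r1:6,r2:8,r3:Add1,r4:5,r5:1
c2: issue SUB r4<-Add2 | r0:7,r1:6,r2:8,r3:Add1,r4:Add2,r5:1
c3: issue MUL r5<-Mul1 | r0:7,r1:6,r2:8,r3:Add1,r4:Add2,r5:Mul1
c4: CDB Add1=10; issue MUL r5<-Mul2 | r0:7,r1:6,r2:8,r3:10,r4:Add2,r5:Mul2
c5: CDB Add2=-4; issue ADD r4<-Add1 | r0:7,r1:6,r2:8,r3:10,r4:Add1,r5:Mul2
c6: issue ADD r1<-Add2 | r0:7,r1:Add2,r2:8,r3:10,r4:Add1,r5:Mul2
c7: issue SUB r5<-Add3 | r0:7,r1:Add2,r2:8,r3:10,r4:Add1,r5:Add3
c8: CDB Add1=6; stall | r0:7,r1:Add2,r2:8,r3:10,r4:6,r5:Add3
c9: CDB Add2=16; stall | r0:7,r1:16,r2:8,r3:10,r4:6,r5:Add3
c10: CDB Mul1=-24; issue MUL r5<-Mul1 | r0:7,r1:16,r2:8,r3:10,r4:6,r5:Mul1
c11: CDB Add3=4 | r0:7,r1:16,r2:8,r3:10,r4:6,r5:Mul1
c12: - | r0:7,r1:16,r2:8,r3:10,r4:6,r5:Mul1
c13: - | r0:7,r1:16,r2:8,r3:10,r4:6,r5:Mul1
c14: - | r0:7,r1:16,r2:8,r3:10,r4:6,r5:Mul1
c15: CDB Mul2=-144 | r0:7,r1:16,r2:8,r3:10,r4:6,r5:Mul1
c16: CDB Mul1=16 | r0:7,r1:16,r2:8,r3:10,r4:6,r5:16

STATUS = VALUE 16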